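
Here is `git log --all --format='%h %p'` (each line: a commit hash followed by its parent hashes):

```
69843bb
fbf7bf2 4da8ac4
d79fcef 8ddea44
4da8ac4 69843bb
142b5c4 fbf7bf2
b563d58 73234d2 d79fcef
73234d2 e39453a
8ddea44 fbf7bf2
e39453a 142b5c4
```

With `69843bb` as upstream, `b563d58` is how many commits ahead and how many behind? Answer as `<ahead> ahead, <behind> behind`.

Reachable from b563d58: {142b5c4, 4da8ac4, 69843bb, 73234d2, 8ddea44, b563d58, d79fcef, e39453a, fbf7bf2}.
Reachable from 69843bb: {69843bb}.
Only in b563d58's history (ahead): {142b5c4, 4da8ac4, 73234d2, 8ddea44, b563d58, d79fcef, e39453a, fbf7bf2} — 8.
Only in 69843bb's history (behind): {} — 0.

8 ahead, 0 behind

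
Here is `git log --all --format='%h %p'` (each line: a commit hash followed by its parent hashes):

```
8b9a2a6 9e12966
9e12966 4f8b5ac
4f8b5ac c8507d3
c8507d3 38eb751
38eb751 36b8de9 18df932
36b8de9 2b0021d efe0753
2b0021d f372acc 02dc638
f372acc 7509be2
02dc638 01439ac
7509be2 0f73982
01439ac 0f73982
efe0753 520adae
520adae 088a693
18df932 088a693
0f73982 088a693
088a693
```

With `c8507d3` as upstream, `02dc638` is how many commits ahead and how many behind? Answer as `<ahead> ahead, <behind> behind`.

0 ahead, 9 behind

Reachable from 02dc638: {01439ac, 02dc638, 088a693, 0f73982}.
Reachable from c8507d3: {01439ac, 02dc638, 088a693, 0f73982, 18df932, 2b0021d, 36b8de9, 38eb751, 520adae, 7509be2, c8507d3, efe0753, f372acc}.
Only in 02dc638's history (ahead): {} — 0.
Only in c8507d3's history (behind): {18df932, 2b0021d, 36b8de9, 38eb751, 520adae, 7509be2, c8507d3, efe0753, f372acc} — 9.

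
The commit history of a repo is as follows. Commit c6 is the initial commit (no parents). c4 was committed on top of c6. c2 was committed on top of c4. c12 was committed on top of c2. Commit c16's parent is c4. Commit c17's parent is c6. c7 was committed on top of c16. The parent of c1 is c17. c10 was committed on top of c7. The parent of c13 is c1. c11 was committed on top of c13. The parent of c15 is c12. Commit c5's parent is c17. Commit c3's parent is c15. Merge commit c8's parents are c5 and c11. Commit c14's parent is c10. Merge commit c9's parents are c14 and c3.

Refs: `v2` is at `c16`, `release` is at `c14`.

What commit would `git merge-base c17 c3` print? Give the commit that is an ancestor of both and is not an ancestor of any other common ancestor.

Ancestors of c17: {c17, c6}.
Ancestors of c3: {c12, c15, c2, c3, c4, c6}.
Common ancestors: {c6}.
The only common ancestor is c6, so it is the merge base.

c6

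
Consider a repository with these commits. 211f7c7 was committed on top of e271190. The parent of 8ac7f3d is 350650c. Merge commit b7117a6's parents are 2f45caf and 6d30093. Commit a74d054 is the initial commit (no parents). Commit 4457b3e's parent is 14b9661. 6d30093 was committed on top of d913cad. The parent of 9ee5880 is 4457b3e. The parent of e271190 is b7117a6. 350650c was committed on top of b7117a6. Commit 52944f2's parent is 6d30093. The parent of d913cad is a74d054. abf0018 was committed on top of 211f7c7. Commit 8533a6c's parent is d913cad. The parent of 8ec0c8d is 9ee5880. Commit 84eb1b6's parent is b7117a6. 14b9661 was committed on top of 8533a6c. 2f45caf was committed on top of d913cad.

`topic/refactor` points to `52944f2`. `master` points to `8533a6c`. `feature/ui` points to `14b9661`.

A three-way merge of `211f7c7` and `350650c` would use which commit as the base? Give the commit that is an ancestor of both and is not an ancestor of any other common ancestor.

Ancestors of 211f7c7: {211f7c7, 2f45caf, 6d30093, a74d054, b7117a6, d913cad, e271190}.
Ancestors of 350650c: {2f45caf, 350650c, 6d30093, a74d054, b7117a6, d913cad}.
Common ancestors: {2f45caf, 6d30093, a74d054, b7117a6, d913cad}.
Among these, b7117a6 is not an ancestor of any other common ancestor — it is the merge base.

b7117a6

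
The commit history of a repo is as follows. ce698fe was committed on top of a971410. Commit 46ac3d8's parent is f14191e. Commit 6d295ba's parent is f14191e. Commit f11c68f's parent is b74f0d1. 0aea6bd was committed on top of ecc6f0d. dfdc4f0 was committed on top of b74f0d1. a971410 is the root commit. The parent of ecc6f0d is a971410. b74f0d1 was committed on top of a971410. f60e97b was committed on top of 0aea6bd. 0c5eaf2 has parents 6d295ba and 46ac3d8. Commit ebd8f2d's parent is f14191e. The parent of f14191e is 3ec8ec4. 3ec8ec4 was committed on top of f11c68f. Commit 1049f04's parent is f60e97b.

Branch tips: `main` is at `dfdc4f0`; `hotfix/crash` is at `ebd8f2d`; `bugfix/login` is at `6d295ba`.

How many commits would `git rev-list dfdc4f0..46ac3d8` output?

Reachable from 46ac3d8: {3ec8ec4, 46ac3d8, a971410, b74f0d1, f11c68f, f14191e}.
Reachable from dfdc4f0: {a971410, b74f0d1, dfdc4f0}.
In 46ac3d8's history but not dfdc4f0's: {3ec8ec4, 46ac3d8, f11c68f, f14191e} — 4 commits.

4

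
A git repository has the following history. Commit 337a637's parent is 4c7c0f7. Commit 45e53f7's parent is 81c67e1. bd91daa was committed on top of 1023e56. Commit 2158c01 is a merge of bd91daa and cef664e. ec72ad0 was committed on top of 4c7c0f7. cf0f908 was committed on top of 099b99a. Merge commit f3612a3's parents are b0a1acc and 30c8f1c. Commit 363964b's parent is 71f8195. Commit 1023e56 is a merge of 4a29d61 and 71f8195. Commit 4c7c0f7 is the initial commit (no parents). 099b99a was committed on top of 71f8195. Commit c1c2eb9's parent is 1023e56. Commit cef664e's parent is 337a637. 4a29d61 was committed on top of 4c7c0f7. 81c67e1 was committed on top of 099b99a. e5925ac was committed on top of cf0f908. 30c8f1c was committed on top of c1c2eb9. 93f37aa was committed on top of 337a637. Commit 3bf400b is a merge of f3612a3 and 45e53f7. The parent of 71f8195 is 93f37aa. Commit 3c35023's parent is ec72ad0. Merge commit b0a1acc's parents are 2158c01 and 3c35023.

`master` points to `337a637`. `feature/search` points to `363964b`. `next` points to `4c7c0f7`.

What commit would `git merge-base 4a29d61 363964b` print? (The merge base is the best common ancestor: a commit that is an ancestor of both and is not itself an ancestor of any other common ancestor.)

Ancestors of 4a29d61: {4a29d61, 4c7c0f7}.
Ancestors of 363964b: {337a637, 363964b, 4c7c0f7, 71f8195, 93f37aa}.
Common ancestors: {4c7c0f7}.
The only common ancestor is 4c7c0f7, so it is the merge base.

4c7c0f7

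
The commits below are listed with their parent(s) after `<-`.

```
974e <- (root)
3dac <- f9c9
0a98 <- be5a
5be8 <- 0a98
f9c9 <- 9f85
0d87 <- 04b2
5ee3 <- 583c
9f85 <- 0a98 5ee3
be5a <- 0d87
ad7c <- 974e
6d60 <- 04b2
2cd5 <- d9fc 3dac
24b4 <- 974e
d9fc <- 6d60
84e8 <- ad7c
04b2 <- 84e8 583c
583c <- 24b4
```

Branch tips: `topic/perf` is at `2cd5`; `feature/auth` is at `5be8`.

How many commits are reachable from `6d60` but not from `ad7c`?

Reachable from 6d60: {04b2, 24b4, 583c, 6d60, 84e8, 974e, ad7c}.
Reachable from ad7c: {974e, ad7c}.
In 6d60's history but not ad7c's: {04b2, 24b4, 583c, 6d60, 84e8} — 5 commits.

5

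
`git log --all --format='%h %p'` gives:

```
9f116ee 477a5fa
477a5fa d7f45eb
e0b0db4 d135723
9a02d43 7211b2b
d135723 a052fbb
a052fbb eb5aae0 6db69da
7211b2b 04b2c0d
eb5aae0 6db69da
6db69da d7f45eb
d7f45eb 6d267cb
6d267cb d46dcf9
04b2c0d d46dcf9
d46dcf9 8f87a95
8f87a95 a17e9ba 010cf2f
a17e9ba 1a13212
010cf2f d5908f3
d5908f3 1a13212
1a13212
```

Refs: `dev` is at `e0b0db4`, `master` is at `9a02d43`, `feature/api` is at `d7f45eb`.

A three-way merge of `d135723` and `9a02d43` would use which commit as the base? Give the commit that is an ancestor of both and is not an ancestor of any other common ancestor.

d46dcf9

Ancestors of d135723: {010cf2f, 1a13212, 6d267cb, 6db69da, 8f87a95, a052fbb, a17e9ba, d135723, d46dcf9, d5908f3, d7f45eb, eb5aae0}.
Ancestors of 9a02d43: {010cf2f, 04b2c0d, 1a13212, 7211b2b, 8f87a95, 9a02d43, a17e9ba, d46dcf9, d5908f3}.
Common ancestors: {010cf2f, 1a13212, 8f87a95, a17e9ba, d46dcf9, d5908f3}.
Among these, d46dcf9 is not an ancestor of any other common ancestor — it is the merge base.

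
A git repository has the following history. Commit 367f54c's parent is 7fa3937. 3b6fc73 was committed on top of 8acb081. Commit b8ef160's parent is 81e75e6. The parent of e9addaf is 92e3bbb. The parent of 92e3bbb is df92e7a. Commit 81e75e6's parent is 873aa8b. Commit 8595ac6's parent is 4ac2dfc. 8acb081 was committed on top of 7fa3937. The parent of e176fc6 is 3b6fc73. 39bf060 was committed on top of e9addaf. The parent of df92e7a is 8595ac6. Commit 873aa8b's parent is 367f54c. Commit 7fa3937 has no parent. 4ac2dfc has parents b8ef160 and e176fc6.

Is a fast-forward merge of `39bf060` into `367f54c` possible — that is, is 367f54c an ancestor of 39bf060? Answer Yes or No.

A fast-forward from 367f54c to 39bf060 is possible iff 367f54c is an ancestor of 39bf060.
Ancestors of 39bf060: {367f54c, 39bf060, 3b6fc73, 4ac2dfc, 7fa3937, 81e75e6, 8595ac6, 873aa8b, 8acb081, 92e3bbb, b8ef160, df92e7a, e176fc6, e9addaf}.
367f54c is among them, so fast-forward is possible.

Yes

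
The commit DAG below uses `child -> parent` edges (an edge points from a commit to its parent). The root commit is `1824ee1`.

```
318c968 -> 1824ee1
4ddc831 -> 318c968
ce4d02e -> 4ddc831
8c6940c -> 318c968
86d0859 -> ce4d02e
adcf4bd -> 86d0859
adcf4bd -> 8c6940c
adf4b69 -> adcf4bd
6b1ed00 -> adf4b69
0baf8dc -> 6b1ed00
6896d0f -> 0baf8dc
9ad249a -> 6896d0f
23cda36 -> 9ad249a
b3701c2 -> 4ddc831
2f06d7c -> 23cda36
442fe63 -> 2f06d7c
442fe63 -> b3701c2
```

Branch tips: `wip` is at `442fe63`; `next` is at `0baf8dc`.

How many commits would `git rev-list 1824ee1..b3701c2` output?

Reachable from b3701c2: {1824ee1, 318c968, 4ddc831, b3701c2}.
Reachable from 1824ee1: {1824ee1}.
In b3701c2's history but not 1824ee1's: {318c968, 4ddc831, b3701c2} — 3 commits.

3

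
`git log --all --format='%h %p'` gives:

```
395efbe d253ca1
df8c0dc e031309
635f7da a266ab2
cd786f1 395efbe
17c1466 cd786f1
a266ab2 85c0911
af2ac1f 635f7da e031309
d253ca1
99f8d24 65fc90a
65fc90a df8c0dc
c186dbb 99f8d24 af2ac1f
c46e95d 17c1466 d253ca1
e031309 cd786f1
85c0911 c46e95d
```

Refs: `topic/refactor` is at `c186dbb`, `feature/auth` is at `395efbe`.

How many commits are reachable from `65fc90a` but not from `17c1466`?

3

Reachable from 65fc90a: {395efbe, 65fc90a, cd786f1, d253ca1, df8c0dc, e031309}.
Reachable from 17c1466: {17c1466, 395efbe, cd786f1, d253ca1}.
In 65fc90a's history but not 17c1466's: {65fc90a, df8c0dc, e031309} — 3 commits.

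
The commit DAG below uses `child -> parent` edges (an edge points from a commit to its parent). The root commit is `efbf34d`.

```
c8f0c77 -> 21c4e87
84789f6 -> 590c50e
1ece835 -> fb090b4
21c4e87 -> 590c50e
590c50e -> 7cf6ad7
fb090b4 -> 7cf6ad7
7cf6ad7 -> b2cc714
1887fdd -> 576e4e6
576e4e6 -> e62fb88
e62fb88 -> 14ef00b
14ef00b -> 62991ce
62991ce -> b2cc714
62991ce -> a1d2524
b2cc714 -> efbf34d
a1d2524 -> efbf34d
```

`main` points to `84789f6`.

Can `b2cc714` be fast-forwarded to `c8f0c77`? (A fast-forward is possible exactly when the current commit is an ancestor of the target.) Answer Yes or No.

A fast-forward from b2cc714 to c8f0c77 is possible iff b2cc714 is an ancestor of c8f0c77.
Ancestors of c8f0c77: {21c4e87, 590c50e, 7cf6ad7, b2cc714, c8f0c77, efbf34d}.
b2cc714 is among them, so fast-forward is possible.

Yes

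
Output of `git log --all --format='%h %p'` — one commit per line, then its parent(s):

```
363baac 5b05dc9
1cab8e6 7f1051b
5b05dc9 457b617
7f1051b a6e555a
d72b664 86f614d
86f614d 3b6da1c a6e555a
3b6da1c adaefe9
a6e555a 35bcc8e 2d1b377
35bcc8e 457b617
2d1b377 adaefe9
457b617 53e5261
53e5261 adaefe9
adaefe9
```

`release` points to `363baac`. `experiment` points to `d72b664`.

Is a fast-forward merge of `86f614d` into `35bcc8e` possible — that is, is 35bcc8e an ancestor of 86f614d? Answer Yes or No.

A fast-forward from 35bcc8e to 86f614d is possible iff 35bcc8e is an ancestor of 86f614d.
Ancestors of 86f614d: {2d1b377, 35bcc8e, 3b6da1c, 457b617, 53e5261, 86f614d, a6e555a, adaefe9}.
35bcc8e is among them, so fast-forward is possible.

Yes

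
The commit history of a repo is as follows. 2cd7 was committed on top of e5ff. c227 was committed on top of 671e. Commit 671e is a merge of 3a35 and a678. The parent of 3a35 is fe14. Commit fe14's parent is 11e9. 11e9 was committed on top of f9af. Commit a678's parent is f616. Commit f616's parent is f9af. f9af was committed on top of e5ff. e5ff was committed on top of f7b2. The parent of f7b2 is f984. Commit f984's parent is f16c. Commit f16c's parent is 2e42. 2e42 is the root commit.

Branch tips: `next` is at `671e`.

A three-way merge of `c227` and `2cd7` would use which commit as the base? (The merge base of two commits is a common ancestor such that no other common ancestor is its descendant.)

Ancestors of c227: {11e9, 2e42, 3a35, 671e, a678, c227, e5ff, f16c, f616, f7b2, f984, f9af, fe14}.
Ancestors of 2cd7: {2cd7, 2e42, e5ff, f16c, f7b2, f984}.
Common ancestors: {2e42, e5ff, f16c, f7b2, f984}.
Among these, e5ff is not an ancestor of any other common ancestor — it is the merge base.

e5ff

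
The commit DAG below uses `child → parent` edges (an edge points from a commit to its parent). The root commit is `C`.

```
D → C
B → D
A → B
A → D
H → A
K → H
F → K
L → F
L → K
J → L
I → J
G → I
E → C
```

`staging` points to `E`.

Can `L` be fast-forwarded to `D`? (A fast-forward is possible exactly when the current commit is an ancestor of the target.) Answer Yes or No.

A fast-forward from L to D is possible iff L is an ancestor of D.
Ancestors of D: {C, D}.
L is not among them, so fast-forward is not possible.

No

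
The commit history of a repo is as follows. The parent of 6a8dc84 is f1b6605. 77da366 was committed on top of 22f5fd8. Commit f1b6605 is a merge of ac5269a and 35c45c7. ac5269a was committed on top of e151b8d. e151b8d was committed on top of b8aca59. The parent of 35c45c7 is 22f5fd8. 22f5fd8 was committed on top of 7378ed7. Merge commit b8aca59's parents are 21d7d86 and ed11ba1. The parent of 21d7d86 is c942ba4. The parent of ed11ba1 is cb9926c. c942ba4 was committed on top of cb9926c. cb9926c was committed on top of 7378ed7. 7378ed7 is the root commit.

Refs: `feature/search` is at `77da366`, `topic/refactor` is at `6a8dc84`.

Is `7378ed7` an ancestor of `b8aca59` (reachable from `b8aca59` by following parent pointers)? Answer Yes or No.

Yes

Ancestors of b8aca59 (commits reachable by following parents): {21d7d86, 7378ed7, b8aca59, c942ba4, cb9926c, ed11ba1}.
7378ed7 is in that set, so it is an ancestor of b8aca59.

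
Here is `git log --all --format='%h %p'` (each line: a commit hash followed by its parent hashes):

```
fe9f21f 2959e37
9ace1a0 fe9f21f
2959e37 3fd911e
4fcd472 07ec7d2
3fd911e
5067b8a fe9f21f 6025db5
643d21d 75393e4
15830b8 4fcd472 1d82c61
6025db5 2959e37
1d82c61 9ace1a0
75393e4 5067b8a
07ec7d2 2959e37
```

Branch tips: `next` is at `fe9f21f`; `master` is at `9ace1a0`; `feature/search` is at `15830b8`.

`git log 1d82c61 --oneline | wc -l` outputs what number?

Walking parent pointers from 1d82c61: reachable set = {1d82c61, 2959e37, 3fd911e, 9ace1a0, fe9f21f}.
That is 5 commits.

5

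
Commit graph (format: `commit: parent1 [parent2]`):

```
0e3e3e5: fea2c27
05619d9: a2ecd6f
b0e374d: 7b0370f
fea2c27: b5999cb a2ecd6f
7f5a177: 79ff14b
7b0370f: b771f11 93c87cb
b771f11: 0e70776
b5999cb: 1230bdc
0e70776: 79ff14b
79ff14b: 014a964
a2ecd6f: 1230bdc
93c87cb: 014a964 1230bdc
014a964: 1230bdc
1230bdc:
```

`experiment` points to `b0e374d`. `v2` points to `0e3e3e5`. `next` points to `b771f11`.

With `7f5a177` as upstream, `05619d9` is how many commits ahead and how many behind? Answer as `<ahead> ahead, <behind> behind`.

Reachable from 05619d9: {05619d9, 1230bdc, a2ecd6f}.
Reachable from 7f5a177: {014a964, 1230bdc, 79ff14b, 7f5a177}.
Only in 05619d9's history (ahead): {05619d9, a2ecd6f} — 2.
Only in 7f5a177's history (behind): {014a964, 79ff14b, 7f5a177} — 3.

2 ahead, 3 behind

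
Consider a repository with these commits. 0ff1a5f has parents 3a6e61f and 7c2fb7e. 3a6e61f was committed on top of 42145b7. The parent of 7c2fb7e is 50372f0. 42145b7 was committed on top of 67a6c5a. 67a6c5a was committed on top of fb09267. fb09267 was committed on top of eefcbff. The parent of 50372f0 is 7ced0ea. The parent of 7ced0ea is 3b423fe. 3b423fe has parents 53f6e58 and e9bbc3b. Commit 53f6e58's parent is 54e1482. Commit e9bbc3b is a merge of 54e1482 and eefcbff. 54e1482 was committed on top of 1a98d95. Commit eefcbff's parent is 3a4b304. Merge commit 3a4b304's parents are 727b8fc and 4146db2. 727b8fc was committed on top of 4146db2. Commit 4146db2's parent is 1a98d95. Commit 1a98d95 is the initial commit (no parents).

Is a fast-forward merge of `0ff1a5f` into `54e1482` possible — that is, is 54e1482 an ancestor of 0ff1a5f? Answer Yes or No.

A fast-forward from 54e1482 to 0ff1a5f is possible iff 54e1482 is an ancestor of 0ff1a5f.
Ancestors of 0ff1a5f: {0ff1a5f, 1a98d95, 3a4b304, 3a6e61f, 3b423fe, 4146db2, 42145b7, 50372f0, 53f6e58, 54e1482, 67a6c5a, 727b8fc, 7c2fb7e, 7ced0ea, e9bbc3b, eefcbff, fb09267}.
54e1482 is among them, so fast-forward is possible.

Yes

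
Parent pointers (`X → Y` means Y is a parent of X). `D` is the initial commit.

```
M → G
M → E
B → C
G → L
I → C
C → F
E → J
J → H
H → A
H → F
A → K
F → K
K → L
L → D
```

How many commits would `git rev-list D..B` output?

Reachable from B: {B, C, D, F, K, L}.
Reachable from D: {D}.
In B's history but not D's: {B, C, F, K, L} — 5 commits.

5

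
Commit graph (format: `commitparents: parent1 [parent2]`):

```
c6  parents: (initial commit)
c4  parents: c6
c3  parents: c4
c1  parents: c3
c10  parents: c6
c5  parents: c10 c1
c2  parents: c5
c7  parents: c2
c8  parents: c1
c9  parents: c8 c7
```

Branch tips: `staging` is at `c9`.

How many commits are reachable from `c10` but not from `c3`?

Reachable from c10: {c10, c6}.
Reachable from c3: {c3, c4, c6}.
In c10's history but not c3's: {c10} — 1 commit.

1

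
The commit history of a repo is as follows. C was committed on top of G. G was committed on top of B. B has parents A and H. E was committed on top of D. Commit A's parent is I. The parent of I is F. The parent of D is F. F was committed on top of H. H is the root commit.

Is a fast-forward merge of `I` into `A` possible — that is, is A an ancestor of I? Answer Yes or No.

A fast-forward from A to I is possible iff A is an ancestor of I.
Ancestors of I: {F, H, I}.
A is not among them, so fast-forward is not possible.

No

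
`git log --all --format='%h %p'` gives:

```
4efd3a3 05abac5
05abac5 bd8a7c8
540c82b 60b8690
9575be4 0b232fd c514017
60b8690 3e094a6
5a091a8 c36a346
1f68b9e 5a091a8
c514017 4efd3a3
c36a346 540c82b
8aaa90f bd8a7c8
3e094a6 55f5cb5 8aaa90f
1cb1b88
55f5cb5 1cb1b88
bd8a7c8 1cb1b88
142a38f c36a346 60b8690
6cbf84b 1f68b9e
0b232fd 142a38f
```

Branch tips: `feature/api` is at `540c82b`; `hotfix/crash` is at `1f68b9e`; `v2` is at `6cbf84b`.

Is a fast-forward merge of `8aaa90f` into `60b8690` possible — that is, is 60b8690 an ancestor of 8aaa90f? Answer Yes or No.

No

A fast-forward from 60b8690 to 8aaa90f is possible iff 60b8690 is an ancestor of 8aaa90f.
Ancestors of 8aaa90f: {1cb1b88, 8aaa90f, bd8a7c8}.
60b8690 is not among them, so fast-forward is not possible.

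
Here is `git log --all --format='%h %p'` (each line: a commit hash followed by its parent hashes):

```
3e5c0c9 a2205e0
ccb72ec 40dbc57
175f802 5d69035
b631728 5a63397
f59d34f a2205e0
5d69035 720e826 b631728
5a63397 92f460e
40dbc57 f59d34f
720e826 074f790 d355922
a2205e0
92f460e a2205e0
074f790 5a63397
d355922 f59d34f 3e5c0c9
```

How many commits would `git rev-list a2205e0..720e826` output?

7

Reachable from 720e826: {074f790, 3e5c0c9, 5a63397, 720e826, 92f460e, a2205e0, d355922, f59d34f}.
Reachable from a2205e0: {a2205e0}.
In 720e826's history but not a2205e0's: {074f790, 3e5c0c9, 5a63397, 720e826, 92f460e, d355922, f59d34f} — 7 commits.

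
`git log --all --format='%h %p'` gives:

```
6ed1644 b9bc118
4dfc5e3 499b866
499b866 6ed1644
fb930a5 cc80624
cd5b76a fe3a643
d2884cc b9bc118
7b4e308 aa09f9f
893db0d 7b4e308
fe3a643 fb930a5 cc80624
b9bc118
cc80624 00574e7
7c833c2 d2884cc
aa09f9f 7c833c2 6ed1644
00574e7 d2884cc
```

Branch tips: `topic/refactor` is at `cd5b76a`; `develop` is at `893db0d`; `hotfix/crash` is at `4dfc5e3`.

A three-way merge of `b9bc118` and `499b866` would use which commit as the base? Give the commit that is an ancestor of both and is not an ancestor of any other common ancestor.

Ancestors of b9bc118: {b9bc118}.
Ancestors of 499b866: {499b866, 6ed1644, b9bc118}.
Common ancestors: {b9bc118}.
The only common ancestor is b9bc118, so it is the merge base.

b9bc118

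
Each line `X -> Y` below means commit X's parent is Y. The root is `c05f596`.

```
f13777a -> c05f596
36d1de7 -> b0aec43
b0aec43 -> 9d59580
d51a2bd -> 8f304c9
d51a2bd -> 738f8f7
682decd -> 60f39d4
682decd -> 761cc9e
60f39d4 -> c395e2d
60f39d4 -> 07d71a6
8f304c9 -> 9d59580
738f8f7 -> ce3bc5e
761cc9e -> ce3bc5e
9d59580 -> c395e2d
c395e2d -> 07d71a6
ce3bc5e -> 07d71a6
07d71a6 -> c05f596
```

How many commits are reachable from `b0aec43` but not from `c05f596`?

Reachable from b0aec43: {07d71a6, 9d59580, b0aec43, c05f596, c395e2d}.
Reachable from c05f596: {c05f596}.
In b0aec43's history but not c05f596's: {07d71a6, 9d59580, b0aec43, c395e2d} — 4 commits.

4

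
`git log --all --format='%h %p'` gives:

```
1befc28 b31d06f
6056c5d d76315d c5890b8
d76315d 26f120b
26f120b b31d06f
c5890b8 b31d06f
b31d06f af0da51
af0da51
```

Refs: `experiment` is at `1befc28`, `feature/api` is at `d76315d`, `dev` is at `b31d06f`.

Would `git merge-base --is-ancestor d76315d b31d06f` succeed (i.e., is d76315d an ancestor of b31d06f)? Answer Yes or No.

No

Ancestors of b31d06f: {af0da51, b31d06f}.
d76315d is not in that set, so it is not an ancestor of b31d06f.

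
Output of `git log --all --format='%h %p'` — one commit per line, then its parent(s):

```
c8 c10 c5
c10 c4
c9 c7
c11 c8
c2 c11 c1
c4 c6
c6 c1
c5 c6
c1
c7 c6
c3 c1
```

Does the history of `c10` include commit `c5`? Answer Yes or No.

No

Ancestors of c10: {c1, c10, c4, c6}.
c5 is not in that set, so it is not an ancestor of c10.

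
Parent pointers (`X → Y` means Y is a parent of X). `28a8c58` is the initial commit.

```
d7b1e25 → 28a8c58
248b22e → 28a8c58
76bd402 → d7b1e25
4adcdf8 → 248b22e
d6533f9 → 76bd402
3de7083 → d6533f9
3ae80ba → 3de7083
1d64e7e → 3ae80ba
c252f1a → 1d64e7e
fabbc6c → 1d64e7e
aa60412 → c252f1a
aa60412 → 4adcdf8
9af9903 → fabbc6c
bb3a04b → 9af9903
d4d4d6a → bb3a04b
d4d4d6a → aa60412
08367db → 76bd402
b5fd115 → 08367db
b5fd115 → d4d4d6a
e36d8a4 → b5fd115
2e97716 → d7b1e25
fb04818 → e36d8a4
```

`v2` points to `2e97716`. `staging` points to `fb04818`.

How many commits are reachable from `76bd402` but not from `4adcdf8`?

Reachable from 76bd402: {28a8c58, 76bd402, d7b1e25}.
Reachable from 4adcdf8: {248b22e, 28a8c58, 4adcdf8}.
In 76bd402's history but not 4adcdf8's: {76bd402, d7b1e25} — 2 commits.

2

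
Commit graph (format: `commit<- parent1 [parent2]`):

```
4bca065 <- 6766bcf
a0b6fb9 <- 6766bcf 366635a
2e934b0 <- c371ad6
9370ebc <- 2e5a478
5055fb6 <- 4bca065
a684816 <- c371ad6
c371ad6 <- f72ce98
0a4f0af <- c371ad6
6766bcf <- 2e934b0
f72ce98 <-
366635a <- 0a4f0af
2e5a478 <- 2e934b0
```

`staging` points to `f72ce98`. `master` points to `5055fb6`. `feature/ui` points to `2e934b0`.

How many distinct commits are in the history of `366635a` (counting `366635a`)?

4

Walking parent pointers from 366635a: reachable set = {0a4f0af, 366635a, c371ad6, f72ce98}.
That is 4 commits.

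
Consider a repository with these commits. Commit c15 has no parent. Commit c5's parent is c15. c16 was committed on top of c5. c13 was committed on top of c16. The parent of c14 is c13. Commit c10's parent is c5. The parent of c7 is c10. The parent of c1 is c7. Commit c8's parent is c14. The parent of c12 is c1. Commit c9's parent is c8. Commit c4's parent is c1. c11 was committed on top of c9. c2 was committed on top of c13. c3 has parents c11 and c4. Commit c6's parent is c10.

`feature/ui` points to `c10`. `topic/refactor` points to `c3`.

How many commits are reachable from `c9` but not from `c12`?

5

Reachable from c9: {c13, c14, c15, c16, c5, c8, c9}.
Reachable from c12: {c1, c10, c12, c15, c5, c7}.
In c9's history but not c12's: {c13, c14, c16, c8, c9} — 5 commits.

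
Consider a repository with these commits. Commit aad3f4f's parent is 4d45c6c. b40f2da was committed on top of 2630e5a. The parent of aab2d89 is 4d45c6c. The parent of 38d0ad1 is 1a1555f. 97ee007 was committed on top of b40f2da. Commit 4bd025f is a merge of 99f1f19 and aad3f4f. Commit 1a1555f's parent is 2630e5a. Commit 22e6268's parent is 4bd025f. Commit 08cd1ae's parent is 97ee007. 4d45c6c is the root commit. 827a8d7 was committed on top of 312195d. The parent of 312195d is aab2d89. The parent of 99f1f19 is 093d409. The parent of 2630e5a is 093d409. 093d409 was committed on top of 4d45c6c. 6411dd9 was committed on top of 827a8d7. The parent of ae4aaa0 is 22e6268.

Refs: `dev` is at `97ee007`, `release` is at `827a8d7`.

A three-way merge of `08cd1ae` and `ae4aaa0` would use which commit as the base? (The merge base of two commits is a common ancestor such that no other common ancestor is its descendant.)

093d409

Ancestors of 08cd1ae: {08cd1ae, 093d409, 2630e5a, 4d45c6c, 97ee007, b40f2da}.
Ancestors of ae4aaa0: {093d409, 22e6268, 4bd025f, 4d45c6c, 99f1f19, aad3f4f, ae4aaa0}.
Common ancestors: {093d409, 4d45c6c}.
Among these, 093d409 is not an ancestor of any other common ancestor — it is the merge base.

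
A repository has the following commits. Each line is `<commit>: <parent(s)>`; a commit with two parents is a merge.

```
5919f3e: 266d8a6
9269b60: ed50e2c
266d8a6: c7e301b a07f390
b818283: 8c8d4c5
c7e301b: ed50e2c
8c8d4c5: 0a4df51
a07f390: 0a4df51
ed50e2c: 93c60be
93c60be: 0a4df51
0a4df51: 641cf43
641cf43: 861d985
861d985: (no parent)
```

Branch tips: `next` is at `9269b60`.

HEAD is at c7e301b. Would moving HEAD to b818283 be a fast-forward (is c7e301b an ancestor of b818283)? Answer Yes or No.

A fast-forward from c7e301b to b818283 is possible iff c7e301b is an ancestor of b818283.
Ancestors of b818283: {0a4df51, 641cf43, 861d985, 8c8d4c5, b818283}.
c7e301b is not among them, so fast-forward is not possible.

No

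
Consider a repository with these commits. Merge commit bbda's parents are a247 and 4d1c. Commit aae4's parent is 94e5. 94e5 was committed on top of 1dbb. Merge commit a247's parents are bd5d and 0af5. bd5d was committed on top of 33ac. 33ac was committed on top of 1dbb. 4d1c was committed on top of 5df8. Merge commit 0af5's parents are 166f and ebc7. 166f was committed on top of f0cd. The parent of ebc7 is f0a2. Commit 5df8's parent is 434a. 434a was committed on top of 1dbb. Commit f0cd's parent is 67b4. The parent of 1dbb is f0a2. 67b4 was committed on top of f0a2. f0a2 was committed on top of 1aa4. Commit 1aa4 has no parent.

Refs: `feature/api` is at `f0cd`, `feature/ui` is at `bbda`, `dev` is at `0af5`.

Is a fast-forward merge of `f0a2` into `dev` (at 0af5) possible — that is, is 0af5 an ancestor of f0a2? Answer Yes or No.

A fast-forward from 0af5 to f0a2 is possible iff 0af5 is an ancestor of f0a2.
Ancestors of f0a2: {1aa4, f0a2}.
0af5 is not among them, so fast-forward is not possible.

No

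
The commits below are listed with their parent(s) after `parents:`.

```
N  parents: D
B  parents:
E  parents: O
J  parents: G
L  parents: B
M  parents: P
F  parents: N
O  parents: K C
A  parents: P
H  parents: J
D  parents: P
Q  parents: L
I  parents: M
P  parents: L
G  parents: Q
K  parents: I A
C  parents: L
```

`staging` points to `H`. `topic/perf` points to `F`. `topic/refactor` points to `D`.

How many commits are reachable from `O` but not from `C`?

6

Reachable from O: {A, B, C, I, K, L, M, O, P}.
Reachable from C: {B, C, L}.
In O's history but not C's: {A, I, K, M, O, P} — 6 commits.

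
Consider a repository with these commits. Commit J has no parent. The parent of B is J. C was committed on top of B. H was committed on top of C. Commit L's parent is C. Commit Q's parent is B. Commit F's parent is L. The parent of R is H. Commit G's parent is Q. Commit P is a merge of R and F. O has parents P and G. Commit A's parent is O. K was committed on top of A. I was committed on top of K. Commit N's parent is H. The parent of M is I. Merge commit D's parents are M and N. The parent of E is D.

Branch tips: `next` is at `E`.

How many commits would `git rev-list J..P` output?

Reachable from P: {B, C, F, H, J, L, P, R}.
Reachable from J: {J}.
In P's history but not J's: {B, C, F, H, L, P, R} — 7 commits.

7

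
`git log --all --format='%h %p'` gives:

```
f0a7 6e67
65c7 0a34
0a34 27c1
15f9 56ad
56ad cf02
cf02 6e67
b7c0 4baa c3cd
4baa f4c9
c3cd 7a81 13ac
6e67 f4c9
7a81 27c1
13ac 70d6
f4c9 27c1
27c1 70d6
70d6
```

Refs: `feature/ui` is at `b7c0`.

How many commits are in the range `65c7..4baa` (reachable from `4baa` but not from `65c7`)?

Reachable from 4baa: {27c1, 4baa, 70d6, f4c9}.
Reachable from 65c7: {0a34, 27c1, 65c7, 70d6}.
In 4baa's history but not 65c7's: {4baa, f4c9} — 2 commits.

2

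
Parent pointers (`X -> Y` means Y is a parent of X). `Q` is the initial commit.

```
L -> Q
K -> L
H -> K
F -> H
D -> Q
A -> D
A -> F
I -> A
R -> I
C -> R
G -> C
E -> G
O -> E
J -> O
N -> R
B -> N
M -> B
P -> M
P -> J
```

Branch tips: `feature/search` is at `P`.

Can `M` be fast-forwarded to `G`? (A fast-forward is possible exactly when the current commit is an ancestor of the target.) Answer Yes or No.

No

A fast-forward from M to G is possible iff M is an ancestor of G.
Ancestors of G: {A, C, D, F, G, H, I, K, L, Q, R}.
M is not among them, so fast-forward is not possible.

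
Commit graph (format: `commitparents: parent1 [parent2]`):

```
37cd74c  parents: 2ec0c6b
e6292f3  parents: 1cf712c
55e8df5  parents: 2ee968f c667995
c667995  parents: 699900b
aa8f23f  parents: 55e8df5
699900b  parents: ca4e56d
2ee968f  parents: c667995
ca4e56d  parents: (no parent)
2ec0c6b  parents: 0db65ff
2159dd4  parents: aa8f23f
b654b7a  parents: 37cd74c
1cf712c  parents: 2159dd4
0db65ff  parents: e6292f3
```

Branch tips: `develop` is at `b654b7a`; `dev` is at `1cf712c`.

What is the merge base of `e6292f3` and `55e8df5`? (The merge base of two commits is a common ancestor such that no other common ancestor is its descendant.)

55e8df5

Ancestors of e6292f3: {1cf712c, 2159dd4, 2ee968f, 55e8df5, 699900b, aa8f23f, c667995, ca4e56d, e6292f3}.
Ancestors of 55e8df5: {2ee968f, 55e8df5, 699900b, c667995, ca4e56d}.
Common ancestors: {2ee968f, 55e8df5, 699900b, c667995, ca4e56d}.
Among these, 55e8df5 is not an ancestor of any other common ancestor — it is the merge base.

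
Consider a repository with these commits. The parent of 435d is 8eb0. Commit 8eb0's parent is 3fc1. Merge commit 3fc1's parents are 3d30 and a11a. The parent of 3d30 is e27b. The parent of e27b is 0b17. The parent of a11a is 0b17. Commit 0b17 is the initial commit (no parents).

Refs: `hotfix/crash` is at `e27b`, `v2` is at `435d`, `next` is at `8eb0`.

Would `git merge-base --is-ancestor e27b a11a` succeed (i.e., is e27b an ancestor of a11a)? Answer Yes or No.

No

Ancestors of a11a: {0b17, a11a}.
e27b is not in that set, so it is not an ancestor of a11a.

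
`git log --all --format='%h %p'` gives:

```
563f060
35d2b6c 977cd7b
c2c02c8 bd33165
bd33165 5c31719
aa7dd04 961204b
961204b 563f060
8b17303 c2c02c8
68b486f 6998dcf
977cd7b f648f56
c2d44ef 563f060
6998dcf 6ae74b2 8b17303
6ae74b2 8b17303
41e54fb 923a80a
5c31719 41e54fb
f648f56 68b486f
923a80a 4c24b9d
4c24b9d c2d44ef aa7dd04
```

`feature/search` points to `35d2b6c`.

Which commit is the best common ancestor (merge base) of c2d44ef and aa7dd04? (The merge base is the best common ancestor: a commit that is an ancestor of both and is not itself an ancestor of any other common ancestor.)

Ancestors of c2d44ef: {563f060, c2d44ef}.
Ancestors of aa7dd04: {563f060, 961204b, aa7dd04}.
Common ancestors: {563f060}.
The only common ancestor is 563f060, so it is the merge base.

563f060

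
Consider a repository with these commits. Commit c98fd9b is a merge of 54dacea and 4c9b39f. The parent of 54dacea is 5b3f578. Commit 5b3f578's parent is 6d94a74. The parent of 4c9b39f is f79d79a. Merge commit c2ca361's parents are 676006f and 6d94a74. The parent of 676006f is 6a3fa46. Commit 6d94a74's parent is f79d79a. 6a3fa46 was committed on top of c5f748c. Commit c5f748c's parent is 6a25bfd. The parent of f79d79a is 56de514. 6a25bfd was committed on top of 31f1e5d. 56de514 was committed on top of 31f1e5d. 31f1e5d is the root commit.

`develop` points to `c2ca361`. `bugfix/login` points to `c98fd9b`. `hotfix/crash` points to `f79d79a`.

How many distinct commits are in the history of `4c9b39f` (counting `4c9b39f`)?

Walking parent pointers from 4c9b39f: reachable set = {31f1e5d, 4c9b39f, 56de514, f79d79a}.
That is 4 commits.

4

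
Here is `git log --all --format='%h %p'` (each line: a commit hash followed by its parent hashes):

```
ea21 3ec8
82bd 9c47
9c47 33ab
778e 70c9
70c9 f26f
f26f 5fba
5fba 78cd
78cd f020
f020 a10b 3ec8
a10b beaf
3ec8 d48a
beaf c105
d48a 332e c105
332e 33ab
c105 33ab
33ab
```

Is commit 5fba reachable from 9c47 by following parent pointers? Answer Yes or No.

Ancestors of 9c47: {33ab, 9c47}.
5fba is not in that set, so it is not an ancestor of 9c47.

No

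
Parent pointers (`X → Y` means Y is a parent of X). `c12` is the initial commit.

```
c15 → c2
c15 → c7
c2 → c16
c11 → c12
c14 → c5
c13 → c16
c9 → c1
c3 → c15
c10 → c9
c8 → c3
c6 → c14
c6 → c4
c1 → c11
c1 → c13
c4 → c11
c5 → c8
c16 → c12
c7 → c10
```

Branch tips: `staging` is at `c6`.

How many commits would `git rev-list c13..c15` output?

Reachable from c15: {c1, c10, c11, c12, c13, c15, c16, c2, c7, c9}.
Reachable from c13: {c12, c13, c16}.
In c15's history but not c13's: {c1, c10, c11, c15, c2, c7, c9} — 7 commits.

7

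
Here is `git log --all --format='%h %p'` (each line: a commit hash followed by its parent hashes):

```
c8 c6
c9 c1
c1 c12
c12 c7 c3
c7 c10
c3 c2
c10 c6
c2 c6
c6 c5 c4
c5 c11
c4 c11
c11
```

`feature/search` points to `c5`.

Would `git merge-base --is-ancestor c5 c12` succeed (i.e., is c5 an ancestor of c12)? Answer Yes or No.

Ancestors of c12 (commits reachable by following parents): {c10, c11, c12, c2, c3, c4, c5, c6, c7}.
c5 is in that set, so it is an ancestor of c12.

Yes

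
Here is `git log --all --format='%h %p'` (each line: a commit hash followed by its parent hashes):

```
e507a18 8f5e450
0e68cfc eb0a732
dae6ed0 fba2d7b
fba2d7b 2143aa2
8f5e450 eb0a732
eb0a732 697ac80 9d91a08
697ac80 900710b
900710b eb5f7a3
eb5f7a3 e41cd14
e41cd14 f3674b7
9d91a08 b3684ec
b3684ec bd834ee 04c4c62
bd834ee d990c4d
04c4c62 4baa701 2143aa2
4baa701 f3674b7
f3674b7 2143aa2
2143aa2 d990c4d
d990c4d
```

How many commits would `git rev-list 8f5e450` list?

14

Walking parent pointers from 8f5e450: reachable set = {04c4c62, 2143aa2, 4baa701, 697ac80, 8f5e450, 900710b, 9d91a08, b3684ec, bd834ee, d990c4d, e41cd14, eb0a732, eb5f7a3, f3674b7}.
That is 14 commits.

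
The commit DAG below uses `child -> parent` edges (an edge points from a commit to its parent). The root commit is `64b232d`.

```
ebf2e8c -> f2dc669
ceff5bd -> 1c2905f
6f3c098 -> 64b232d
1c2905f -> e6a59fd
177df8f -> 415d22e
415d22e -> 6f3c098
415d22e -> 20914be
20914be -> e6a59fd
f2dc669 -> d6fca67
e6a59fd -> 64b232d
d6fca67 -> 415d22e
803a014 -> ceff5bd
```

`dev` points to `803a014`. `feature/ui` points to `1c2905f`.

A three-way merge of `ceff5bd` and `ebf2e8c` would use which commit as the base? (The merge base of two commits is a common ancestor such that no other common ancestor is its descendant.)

Ancestors of ceff5bd: {1c2905f, 64b232d, ceff5bd, e6a59fd}.
Ancestors of ebf2e8c: {20914be, 415d22e, 64b232d, 6f3c098, d6fca67, e6a59fd, ebf2e8c, f2dc669}.
Common ancestors: {64b232d, e6a59fd}.
Among these, e6a59fd is not an ancestor of any other common ancestor — it is the merge base.

e6a59fd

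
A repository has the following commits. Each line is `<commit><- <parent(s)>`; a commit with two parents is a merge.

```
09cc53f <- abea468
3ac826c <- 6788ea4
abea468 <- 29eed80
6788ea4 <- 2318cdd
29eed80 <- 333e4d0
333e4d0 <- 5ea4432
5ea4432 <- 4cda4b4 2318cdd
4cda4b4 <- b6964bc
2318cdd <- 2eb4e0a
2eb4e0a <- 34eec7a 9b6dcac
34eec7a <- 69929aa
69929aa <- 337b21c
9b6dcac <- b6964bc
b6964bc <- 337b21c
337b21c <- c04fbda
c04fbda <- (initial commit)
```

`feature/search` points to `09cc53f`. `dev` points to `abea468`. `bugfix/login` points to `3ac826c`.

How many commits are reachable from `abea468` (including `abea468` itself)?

13

Walking parent pointers from abea468: reachable set = {2318cdd, 29eed80, 2eb4e0a, 333e4d0, 337b21c, 34eec7a, 4cda4b4, 5ea4432, 69929aa, 9b6dcac, abea468, b6964bc, c04fbda}.
That is 13 commits.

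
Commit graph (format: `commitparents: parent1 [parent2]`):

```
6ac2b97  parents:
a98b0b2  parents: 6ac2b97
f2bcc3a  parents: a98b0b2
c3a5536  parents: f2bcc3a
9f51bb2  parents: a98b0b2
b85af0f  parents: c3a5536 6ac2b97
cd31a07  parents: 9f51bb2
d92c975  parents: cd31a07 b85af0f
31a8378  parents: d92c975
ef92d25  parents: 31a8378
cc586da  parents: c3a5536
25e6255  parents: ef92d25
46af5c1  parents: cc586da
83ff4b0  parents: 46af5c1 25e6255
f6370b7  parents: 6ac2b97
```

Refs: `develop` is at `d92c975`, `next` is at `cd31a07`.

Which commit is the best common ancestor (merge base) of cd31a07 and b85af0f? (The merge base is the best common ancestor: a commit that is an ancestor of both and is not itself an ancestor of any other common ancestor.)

Ancestors of cd31a07: {6ac2b97, 9f51bb2, a98b0b2, cd31a07}.
Ancestors of b85af0f: {6ac2b97, a98b0b2, b85af0f, c3a5536, f2bcc3a}.
Common ancestors: {6ac2b97, a98b0b2}.
Among these, a98b0b2 is not an ancestor of any other common ancestor — it is the merge base.

a98b0b2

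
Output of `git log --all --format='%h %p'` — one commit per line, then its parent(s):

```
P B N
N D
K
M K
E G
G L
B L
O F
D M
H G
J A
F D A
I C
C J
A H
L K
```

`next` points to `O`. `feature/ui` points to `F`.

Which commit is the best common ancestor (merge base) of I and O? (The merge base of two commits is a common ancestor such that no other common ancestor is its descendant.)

A

Ancestors of I: {A, C, G, H, I, J, K, L}.
Ancestors of O: {A, D, F, G, H, K, L, M, O}.
Common ancestors: {A, G, H, K, L}.
Among these, A is not an ancestor of any other common ancestor — it is the merge base.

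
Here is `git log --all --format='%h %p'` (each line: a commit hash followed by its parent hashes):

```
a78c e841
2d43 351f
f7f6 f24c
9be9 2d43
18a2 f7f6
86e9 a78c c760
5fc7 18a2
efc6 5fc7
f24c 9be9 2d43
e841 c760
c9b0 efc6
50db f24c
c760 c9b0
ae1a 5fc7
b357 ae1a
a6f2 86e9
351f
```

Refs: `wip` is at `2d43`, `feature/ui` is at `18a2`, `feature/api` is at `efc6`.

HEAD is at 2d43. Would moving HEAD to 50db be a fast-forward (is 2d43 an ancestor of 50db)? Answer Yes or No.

Yes

A fast-forward from 2d43 to 50db is possible iff 2d43 is an ancestor of 50db.
Ancestors of 50db: {2d43, 351f, 50db, 9be9, f24c}.
2d43 is among them, so fast-forward is possible.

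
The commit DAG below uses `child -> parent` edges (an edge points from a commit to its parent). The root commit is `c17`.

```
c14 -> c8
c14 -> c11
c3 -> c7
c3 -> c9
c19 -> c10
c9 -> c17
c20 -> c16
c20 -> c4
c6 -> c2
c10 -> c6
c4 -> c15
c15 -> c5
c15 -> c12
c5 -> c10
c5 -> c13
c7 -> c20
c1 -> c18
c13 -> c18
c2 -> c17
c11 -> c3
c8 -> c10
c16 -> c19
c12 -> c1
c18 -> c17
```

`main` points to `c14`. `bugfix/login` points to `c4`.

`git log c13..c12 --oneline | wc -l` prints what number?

2

Reachable from c12: {c1, c12, c17, c18}.
Reachable from c13: {c13, c17, c18}.
In c12's history but not c13's: {c1, c12} — 2 commits.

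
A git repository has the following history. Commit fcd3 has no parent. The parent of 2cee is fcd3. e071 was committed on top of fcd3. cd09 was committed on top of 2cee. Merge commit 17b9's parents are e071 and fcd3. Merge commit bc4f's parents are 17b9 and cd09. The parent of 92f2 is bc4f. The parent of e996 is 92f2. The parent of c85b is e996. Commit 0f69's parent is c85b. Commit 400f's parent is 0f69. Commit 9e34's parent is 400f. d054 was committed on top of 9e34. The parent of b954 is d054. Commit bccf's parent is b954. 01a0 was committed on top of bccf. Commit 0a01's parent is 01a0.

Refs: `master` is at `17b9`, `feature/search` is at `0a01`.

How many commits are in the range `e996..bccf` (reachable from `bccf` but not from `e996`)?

7

Reachable from bccf: {0f69, 17b9, 2cee, 400f, 92f2, 9e34, b954, bc4f, bccf, c85b, cd09, d054, e071, e996, fcd3}.
Reachable from e996: {17b9, 2cee, 92f2, bc4f, cd09, e071, e996, fcd3}.
In bccf's history but not e996's: {0f69, 400f, 9e34, b954, bccf, c85b, d054} — 7 commits.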